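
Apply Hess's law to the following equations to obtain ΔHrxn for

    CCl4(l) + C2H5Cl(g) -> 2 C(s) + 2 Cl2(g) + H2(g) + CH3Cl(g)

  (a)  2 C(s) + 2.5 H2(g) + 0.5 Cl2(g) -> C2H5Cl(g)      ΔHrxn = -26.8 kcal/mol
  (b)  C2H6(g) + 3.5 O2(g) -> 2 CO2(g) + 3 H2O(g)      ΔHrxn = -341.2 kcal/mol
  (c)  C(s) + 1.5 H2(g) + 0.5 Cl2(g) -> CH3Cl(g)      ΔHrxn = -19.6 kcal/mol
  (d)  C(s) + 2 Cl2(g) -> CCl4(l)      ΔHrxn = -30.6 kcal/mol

ΔHrxn = 37.8 kcal/mol

(a) reversed (reverse to put C2H5Cl(g) on the reactant side): +26.8 kcal/mol
(b): not needed (H2O(g) appears nowhere else).
(c) as written (CH3Cl(g) already on the product side): -19.6 kcal/mol
(d) reversed (CCl4(l) must end up as a reactant): +30.6 kcal/mol
Combining the equations, ΔHrxn = (-1)·(-26.8) + (1)·(-19.6) + (-1)·(-30.6) = 37.8 kcal/mol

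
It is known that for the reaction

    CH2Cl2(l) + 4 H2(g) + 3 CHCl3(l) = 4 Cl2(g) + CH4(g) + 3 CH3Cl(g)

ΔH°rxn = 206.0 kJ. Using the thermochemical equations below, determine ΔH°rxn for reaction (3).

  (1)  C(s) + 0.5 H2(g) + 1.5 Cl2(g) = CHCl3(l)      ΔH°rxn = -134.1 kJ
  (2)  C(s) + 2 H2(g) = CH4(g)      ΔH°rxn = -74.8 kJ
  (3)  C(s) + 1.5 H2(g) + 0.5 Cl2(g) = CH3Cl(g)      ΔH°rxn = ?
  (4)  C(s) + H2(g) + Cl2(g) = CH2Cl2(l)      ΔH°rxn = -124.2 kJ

(1) reversed and × 3 (CHCl3(l) must end up as a reactant; scale by 3 for the 3 CHCl3(l)): (-3)·(-134.1) = +402.3 kJ
(2) as written (CH4(g) already on the product side): -74.8 kJ
(3) × 3 (×3 to match 3 CH3Cl(g) in the target): contributes 3·x
(4) reversed (CH2Cl2(l) must end up as a reactant): +124.2 kJ
+206.0 = (+402.3) + (-74.8) + (+124.2) + 3·x
x = (+206.0 − (+451.7)) / (3) = -81.9 kJ

ΔH°rxn = -81.9 kJ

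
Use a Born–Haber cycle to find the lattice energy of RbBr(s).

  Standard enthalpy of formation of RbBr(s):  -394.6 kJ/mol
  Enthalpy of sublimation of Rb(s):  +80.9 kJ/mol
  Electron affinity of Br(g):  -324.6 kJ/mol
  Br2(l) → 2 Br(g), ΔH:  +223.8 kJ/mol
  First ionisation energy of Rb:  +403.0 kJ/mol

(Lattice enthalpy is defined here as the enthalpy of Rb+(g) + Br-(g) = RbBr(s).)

ΔHf° = 1·ΔHsub + 1·(ΣIE) + 1/2·D(Br2) + 1·EA + U
-394.6 = 1·(+80.9) + 1·(+403.0) + 1/2·(+223.8) + 1·(-324.6) + U
U = -394.6 − (+271.2) = -665.8 kJ/mol

U = -665.8 kJ/mol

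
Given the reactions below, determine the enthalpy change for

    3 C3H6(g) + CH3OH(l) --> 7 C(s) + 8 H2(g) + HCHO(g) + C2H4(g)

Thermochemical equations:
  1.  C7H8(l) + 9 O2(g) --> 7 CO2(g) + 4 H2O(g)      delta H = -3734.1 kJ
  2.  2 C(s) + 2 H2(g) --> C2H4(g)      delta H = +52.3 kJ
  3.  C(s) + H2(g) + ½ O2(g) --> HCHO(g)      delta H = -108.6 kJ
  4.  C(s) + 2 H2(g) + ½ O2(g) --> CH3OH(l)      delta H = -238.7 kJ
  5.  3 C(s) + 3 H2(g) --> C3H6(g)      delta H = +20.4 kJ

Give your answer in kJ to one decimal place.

eq. 1: not needed.
eq. 2 as written: +52.3 kJ
eq. 3 as written: -108.6 kJ
eq. 4 reversed: +238.7 kJ
eq. 5 reversed and × 3: (-3)·(+20.4) = -61.2 kJ
delta H = (1)·(+52.3) + (1)·(-108.6) + (-1)·(-238.7) + (-3)·(+20.4) = 121.2 kJ

delta H = 121.2 kJ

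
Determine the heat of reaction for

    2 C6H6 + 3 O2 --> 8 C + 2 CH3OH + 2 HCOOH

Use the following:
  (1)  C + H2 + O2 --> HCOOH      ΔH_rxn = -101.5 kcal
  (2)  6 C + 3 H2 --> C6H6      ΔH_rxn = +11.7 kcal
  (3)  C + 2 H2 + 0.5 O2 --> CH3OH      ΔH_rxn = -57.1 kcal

ΔH_rxn = -340.6 kcal

(1) × 2 (scale by 2 for the 2 HCOOH): (2)·(-101.5) = -203.0 kcal
(2) reversed and × 2 (reverse to put C6H6 on the reactant side; scale by 2 for the 2 C6H6): (-2)·(+11.7) = -23.4 kcal
(3) × 2 (scale by 2 for the 2 CH3OH): (2)·(-57.1) = -114.2 kcal
ΔH_rxn = (-203.0) + (-23.4) + (-114.2) = -340.6 kcal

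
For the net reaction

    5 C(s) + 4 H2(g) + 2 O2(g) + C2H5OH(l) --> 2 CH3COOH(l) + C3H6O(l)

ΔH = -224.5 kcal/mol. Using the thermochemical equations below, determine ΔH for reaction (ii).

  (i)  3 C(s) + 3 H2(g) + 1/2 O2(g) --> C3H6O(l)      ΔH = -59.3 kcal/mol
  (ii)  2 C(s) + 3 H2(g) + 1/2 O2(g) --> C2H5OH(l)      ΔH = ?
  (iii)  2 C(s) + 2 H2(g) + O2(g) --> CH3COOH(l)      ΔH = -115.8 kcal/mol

(i) as written: -59.3 kcal/mol
(ii) reversed: contributes −x
(iii) × 2: (2)·(-115.8) = -231.6 kcal/mol
-224.5 = (-59.3) + (-231.6) − x
x = (-224.5 − (-290.9)) / (-1) = -66.4 kcal/mol

ΔH = -66.4 kcal/mol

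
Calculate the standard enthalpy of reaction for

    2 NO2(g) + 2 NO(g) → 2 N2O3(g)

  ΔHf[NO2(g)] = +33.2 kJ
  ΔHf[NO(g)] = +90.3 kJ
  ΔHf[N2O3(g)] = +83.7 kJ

ΔH°rxn = Σ nΔHf°(products) − Σ nΔHf°(reactants).
Products: 2·(+83.7) = +167.4
Reactants: 2·(+33.2) + 2·(+90.3) = +247.0
ΔH° = (+167.4) − (+247.0) = -79.6 kJ

ΔH° = -79.6 kJ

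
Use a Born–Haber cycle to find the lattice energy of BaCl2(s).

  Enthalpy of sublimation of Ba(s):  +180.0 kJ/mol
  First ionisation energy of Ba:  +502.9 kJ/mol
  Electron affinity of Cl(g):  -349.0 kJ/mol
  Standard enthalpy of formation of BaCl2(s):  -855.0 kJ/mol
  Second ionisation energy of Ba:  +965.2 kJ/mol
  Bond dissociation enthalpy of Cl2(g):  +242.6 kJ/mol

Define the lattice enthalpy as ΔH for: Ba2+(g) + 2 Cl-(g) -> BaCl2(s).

ΔHf° = 1·ΔHsub + 1·(ΣIE) + 1·D(Cl2) + 2·EA + U
-855.0 = 1·(+180.0) + 1·(+1468.1) + 1·(+242.6) + 2·(-349.0) + U
U = -855.0 − (+1192.7) = -2047.7 kJ/mol

U = -2047.7 kJ/mol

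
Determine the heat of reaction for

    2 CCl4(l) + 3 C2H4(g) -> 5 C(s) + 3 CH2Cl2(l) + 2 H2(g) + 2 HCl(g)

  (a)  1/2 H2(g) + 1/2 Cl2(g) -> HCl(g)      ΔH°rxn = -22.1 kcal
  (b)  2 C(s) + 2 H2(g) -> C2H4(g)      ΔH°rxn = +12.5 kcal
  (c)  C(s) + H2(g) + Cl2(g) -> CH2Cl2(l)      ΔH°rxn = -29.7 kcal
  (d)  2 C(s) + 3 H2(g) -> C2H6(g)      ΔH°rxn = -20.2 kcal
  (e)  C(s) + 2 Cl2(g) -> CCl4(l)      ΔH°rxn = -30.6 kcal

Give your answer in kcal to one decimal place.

ΔH°rxn = -109.6 kcal

(a) × 2 (×2 to match 2 HCl(g) in the target): (2)·(-22.1) = -44.2 kcal
(b) reversed and × 3 (C2H4(g) must end up as a reactant; ×3 to match 3 C2H4(g) in the target): (-3)·(+12.5) = -37.5 kcal
(c) × 3 (×3 to match 3 CH2Cl2(l) in the target): (3)·(-29.7) = -89.1 kcal
(d): not needed (C2H6(g) appears nowhere else).
(e) reversed and × 2 (reverse to put CCl4(l) on the reactant side; ×2 to match 2 CCl4(l) in the target): (-2)·(-30.6) = +61.2 kcal
Combining the equations, ΔH°rxn = (-44.2) + (-37.5) + (-89.1) + (+61.2) = -109.6 kcal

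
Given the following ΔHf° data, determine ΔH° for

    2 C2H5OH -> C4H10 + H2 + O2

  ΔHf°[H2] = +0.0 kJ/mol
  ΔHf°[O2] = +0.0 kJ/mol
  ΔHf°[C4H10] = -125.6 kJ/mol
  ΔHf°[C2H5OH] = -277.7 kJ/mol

ΔH°rxn = Σ nΔHf°(products) − Σ nΔHf°(reactants).
Products: 1·(-125.6) + 1·(+0.0) + 1·(+0.0) = -125.6
Reactants: 2·(-277.7) = -555.4
ΔH° = (-125.6) − (-555.4) = 429.8 kJ/mol

ΔH° = 429.8 kJ/mol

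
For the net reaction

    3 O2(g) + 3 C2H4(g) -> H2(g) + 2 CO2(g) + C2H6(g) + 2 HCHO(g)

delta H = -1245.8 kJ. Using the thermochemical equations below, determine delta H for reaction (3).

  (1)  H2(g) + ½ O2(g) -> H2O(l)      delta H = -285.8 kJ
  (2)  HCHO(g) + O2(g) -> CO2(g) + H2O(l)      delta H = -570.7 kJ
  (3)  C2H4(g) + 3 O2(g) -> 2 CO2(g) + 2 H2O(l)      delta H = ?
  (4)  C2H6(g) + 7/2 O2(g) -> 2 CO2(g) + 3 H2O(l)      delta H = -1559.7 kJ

(1) reversed: +285.8 kJ
(2) reversed and × 2: (-2)·(-570.7) = +1141.4 kJ
(3) × 3: contributes 3·x
(4) reversed: +1559.7 kJ
-1245.8 = (+285.8) + (+1141.4) + (+1559.7) + 3·x
x = (-1245.8 − (+2986.9)) / (3) = -1410.9 kJ

delta H = -1410.9 kJ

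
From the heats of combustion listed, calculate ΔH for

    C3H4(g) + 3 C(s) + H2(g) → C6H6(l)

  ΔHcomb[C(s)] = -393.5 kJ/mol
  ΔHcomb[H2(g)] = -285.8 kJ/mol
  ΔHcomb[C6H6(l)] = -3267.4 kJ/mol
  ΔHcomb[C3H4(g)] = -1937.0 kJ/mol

Using ΔH = Σ nΔHc°(reactants) − Σ nΔHc°(products):
= [1·(-1937.0) + 3·(-393.5) + 1·(-285.8)] − [1·(-3267.4)]
= -135.9 kJ/mol

ΔH = -135.9 kJ/mol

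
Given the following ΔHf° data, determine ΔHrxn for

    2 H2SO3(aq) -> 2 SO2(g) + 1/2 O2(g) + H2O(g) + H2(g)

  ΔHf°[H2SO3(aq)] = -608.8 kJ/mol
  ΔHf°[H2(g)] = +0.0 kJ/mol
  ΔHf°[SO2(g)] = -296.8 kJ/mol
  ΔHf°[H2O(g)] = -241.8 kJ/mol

ΔHrxn = 382.2 kJ/mol

ΔH°rxn = Σ nΔHf°(products) − Σ nΔHf°(reactants).
Products: 2·(-296.8) + 1/2·(+0.0) + 1·(-241.8) + 1·(+0.0) = -835.4
Reactants: 2·(-608.8) = -1217.6
ΔHrxn = (-835.4) − (-1217.6) = 382.2 kJ/mol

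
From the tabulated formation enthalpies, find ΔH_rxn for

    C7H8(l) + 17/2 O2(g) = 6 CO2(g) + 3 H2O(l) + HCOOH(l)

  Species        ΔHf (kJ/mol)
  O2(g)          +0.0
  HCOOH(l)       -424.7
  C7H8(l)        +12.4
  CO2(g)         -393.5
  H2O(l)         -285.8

ΔH°rxn = Σ nΔHf°(products) − Σ nΔHf°(reactants).
Products: 6·(-393.5) + 3·(-285.8) + 1·(-424.7) = -3643.1
Reactants: 1·(+12.4) + 17/2·(+0.0) = +12.4
ΔH_rxn = (-3643.1) − (+12.4) = -3655.5 kJ/mol

ΔH_rxn = -3655.5 kJ/mol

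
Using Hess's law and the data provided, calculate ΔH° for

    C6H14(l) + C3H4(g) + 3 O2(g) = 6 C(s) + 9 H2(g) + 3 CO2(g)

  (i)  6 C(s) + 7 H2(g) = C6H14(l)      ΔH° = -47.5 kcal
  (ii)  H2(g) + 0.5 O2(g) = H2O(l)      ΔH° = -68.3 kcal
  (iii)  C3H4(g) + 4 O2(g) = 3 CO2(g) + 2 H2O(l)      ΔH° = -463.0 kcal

(i) reversed: +47.5 kcal
(ii) reversed and × 2: (-2)·(-68.3) = +136.6 kcal
(iii) as written: -463.0 kcal
By Hess's law, ΔH° = (-1)·(-47.5) + (-2)·(-68.3) + (1)·(-463.0) = -278.9 kcal

ΔH° = -278.9 kcal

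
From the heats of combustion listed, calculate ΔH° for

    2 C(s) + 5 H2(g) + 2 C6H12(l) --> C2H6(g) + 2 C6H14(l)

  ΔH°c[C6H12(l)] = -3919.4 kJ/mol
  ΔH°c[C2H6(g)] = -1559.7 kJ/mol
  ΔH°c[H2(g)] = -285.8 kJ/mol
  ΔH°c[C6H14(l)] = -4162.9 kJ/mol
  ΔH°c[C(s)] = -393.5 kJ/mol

ΔH° = -169.3 kJ/mol

Using ΔH = Σ nΔHc°(reactants) − Σ nΔHc°(products):
= [2·(-393.5) + 5·(-285.8) + 2·(-3919.4)] − [1·(-1559.7) + 2·(-4162.9)]
= -169.3 kJ/mol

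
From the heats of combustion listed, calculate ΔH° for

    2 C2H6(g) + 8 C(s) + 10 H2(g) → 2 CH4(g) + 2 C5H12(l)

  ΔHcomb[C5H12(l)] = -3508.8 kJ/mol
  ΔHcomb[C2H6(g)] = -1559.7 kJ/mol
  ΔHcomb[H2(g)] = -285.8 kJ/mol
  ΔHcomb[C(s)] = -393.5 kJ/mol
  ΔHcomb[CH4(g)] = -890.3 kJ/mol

ΔH° = -327.2 kJ/mol

With combustion enthalpies, reactants minus products:
= [2·(-1559.7) + 8·(-393.5) + 10·(-285.8)] − [2·(-890.3) + 2·(-3508.8)]
= -327.2 kJ/mol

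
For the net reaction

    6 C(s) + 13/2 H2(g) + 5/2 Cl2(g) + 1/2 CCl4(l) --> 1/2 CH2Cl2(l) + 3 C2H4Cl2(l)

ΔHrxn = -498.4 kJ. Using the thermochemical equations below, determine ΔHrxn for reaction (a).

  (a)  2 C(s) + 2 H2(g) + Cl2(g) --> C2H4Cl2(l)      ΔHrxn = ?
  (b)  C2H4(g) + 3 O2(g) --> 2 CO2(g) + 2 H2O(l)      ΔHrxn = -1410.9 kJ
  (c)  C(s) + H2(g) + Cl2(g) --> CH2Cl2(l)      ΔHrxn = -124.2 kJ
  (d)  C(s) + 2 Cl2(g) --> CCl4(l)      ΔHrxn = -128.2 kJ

(a) × 3 (×3 to match 3 C2H4Cl2(l) in the target): contributes 3·x
(b): not needed (CO2(g) appears nowhere else).
(c) × 1/2 (scale by 1/2 for the 1/2 CH2Cl2(l)): (1/2)·(-124.2) = -62.1 kJ
(d) reversed and × 1/2 (reverse to put CCl4(l) on the reactant side; scale by 1/2 for the 1/2 CCl4(l)): (-1/2)·(-128.2) = +64.1 kJ
-498.4 = (-62.1) + (+64.1) + 3·x
x = (-498.4 − (+2.0)) / (3) = -166.8 kJ

ΔHrxn = -166.8 kJ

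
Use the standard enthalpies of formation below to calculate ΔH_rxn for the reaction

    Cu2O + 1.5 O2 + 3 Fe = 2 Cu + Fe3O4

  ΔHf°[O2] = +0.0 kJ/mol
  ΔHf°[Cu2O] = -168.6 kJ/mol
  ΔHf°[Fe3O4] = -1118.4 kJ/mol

ΔH_rxn = -949.8 kJ/mol

Products: 2·(+0.0) + 1·(-1118.4) = -1118.4
Reactants: 1·(-168.6) + 3/2·(+0.0) + 3·(+0.0) = -168.6
ΔH_rxn = (-1118.4) − (-168.6) = -949.8 kJ/mol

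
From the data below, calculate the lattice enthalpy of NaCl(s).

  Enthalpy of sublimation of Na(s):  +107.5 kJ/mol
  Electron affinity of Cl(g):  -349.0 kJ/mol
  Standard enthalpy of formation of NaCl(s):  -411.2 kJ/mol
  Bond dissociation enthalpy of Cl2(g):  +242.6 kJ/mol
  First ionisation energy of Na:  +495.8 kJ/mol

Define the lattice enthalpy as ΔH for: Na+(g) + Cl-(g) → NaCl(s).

ΔHf° = 1·ΔHsub + 1·(ΣIE) + 1/2·D(Cl2) + 1·EA + U
-411.2 = 1·(+107.5) + 1·(+495.8) + 1/2·(+242.6) + 1·(-349.0) + U
U = -411.2 − (+375.6) = -786.8 kJ/mol

U = -786.8 kJ/mol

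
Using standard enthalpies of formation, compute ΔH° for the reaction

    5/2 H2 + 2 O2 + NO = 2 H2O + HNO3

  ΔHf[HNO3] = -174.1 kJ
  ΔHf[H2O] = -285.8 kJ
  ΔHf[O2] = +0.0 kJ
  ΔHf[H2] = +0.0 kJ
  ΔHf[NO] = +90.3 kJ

ΔH° = -836.0 kJ

ΔH°rxn = Σ nΔHf°(products) − Σ nΔHf°(reactants).
Products: 2·(-285.8) + 1·(-174.1) = -745.7
Reactants: 5/2·(+0.0) + 2·(+0.0) + 1·(+90.3) = +90.3
ΔH° = (-745.7) − (+90.3) = -836.0 kJ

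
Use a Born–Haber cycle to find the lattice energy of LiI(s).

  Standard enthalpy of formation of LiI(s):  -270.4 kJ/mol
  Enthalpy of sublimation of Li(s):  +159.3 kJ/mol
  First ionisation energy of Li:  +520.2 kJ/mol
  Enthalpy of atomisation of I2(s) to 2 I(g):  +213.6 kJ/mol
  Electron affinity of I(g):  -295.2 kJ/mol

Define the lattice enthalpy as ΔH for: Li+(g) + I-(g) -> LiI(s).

U = -761.5 kJ/mol

ΔHf° = 1·ΔHsub + 1·(ΣIE) + 1/2·D(I2) + 1·EA + U
-270.4 = 1·(+159.3) + 1·(+520.2) + 1/2·(+213.6) + 1·(-295.2) + U
U = -270.4 − (+491.1) = -761.5 kJ/mol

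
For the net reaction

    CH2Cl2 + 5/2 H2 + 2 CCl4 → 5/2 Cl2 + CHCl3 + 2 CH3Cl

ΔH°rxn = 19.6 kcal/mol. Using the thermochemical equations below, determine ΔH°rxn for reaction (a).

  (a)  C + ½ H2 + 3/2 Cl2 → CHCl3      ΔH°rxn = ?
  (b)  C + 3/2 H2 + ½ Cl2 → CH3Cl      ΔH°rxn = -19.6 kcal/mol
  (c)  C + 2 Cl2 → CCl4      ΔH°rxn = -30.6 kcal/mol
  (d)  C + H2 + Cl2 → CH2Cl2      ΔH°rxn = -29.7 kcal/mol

ΔH°rxn = -32.1 kcal/mol

(a) as written: contributes x
(b) × 2: (2)·(-19.6) = -39.2 kcal/mol
(c) reversed and × 2: (-2)·(-30.6) = +61.2 kcal/mol
(d) reversed: +29.7 kcal/mol
+19.6 = (-39.2) + (+61.2) + (+29.7) + x
x = (+19.6 − (+51.7)) / (1) = -32.1 kcal/mol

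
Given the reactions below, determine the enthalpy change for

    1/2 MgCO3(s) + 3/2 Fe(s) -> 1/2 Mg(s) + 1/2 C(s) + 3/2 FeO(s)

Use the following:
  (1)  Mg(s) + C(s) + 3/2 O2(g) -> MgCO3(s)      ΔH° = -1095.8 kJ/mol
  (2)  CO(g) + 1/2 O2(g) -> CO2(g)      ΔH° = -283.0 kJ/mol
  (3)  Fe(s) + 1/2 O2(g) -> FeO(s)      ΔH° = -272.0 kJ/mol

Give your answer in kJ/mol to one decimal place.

ΔH° = 139.9 kJ/mol

(1) reversed and × 1/2: (-1/2)·(-1095.8) = +547.9 kJ/mol
(2): not needed.
(3) × 3/2: (3/2)·(-272.0) = -408.0 kJ/mol
Combining the equations, ΔH° = (-1/2)·(-1095.8) + (3/2)·(-272.0) = 139.9 kJ/mol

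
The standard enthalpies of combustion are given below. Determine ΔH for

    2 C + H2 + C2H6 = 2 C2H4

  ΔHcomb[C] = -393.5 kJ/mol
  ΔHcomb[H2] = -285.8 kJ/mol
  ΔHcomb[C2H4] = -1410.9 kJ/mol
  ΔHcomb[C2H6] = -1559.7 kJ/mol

With combustion enthalpies, reactants minus products:
= [2·(-393.5) + 1·(-285.8) + 1·(-1559.7)] − [2·(-1410.9)]
= 189.3 kJ/mol

ΔH = 189.3 kJ/mol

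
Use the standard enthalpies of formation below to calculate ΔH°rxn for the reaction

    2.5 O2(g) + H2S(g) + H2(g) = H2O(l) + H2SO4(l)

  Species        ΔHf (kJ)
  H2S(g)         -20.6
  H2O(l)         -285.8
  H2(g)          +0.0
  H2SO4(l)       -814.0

ΔH°rxn = Σ nΔHf°(products) − Σ nΔHf°(reactants).
Products: 1·(-285.8) + 1·(-814.0) = -1099.8
Reactants: 5/2·(+0.0) + 1·(-20.6) + 1·(+0.0) = -20.6
ΔH°rxn = (-1099.8) − (-20.6) = -1079.2 kJ

ΔH°rxn = -1079.2 kJ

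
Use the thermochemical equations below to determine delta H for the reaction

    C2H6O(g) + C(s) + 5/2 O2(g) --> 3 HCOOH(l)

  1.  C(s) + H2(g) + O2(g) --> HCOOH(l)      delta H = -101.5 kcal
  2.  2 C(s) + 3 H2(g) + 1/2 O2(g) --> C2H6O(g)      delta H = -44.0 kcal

delta H = -260.5 kcal

eq. 1 × 3: (3)·(-101.5) = -304.5 kcal
eq. 2 reversed: +44.0 kcal
delta H = (-304.5) + (+44.0) = -260.5 kcal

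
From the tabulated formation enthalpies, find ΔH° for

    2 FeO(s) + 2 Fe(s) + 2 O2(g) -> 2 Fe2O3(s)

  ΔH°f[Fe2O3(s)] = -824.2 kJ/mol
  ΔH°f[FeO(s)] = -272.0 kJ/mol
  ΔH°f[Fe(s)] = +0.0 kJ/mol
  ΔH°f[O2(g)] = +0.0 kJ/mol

Products: 2·(-824.2) = -1648.4
Reactants: 2·(-272.0) + 2·(+0.0) + 2·(+0.0) = -544.0
ΔH° = (-1648.4) − (-544.0) = -1104.4 kJ/mol

ΔH° = -1104.4 kJ/mol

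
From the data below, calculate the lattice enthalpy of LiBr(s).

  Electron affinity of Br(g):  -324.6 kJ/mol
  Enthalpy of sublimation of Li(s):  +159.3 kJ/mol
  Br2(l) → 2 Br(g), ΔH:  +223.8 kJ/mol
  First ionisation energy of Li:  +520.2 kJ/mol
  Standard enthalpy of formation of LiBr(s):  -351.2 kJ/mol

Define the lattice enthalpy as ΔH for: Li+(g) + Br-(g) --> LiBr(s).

ΔHf° = 1·ΔHsub + 1·(ΣIE) + 1/2·D(Br2) + 1·EA + U
-351.2 = 1·(+159.3) + 1·(+520.2) + 1/2·(+223.8) + 1·(-324.6) + U
U = -351.2 − (+466.8) = -818.0 kJ/mol

U = -818.0 kJ/mol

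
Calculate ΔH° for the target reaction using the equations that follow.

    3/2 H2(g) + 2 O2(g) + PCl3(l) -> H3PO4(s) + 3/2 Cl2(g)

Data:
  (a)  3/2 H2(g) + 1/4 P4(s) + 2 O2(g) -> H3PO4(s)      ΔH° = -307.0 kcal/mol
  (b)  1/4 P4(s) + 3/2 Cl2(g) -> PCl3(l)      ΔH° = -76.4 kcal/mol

ΔH° = -230.6 kcal/mol

(a) as written (H3PO4(s) already on the product side): -307.0 kcal/mol
(b) reversed (PCl3(l) must end up as a reactant): +76.4 kcal/mol
Since enthalpy is a state function, ΔH° = (-307.0) + (+76.4) = -230.6 kcal/mol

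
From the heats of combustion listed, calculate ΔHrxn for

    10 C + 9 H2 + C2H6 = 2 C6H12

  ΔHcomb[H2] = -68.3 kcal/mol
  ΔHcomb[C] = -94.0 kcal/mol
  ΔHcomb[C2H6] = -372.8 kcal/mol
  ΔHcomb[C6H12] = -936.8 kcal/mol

With combustion enthalpies, reactants minus products:
= [10·(-94.0) + 9·(-68.3) + 1·(-372.8)] − [2·(-936.8)]
= -53.9 kcal/mol

ΔHrxn = -53.9 kcal/mol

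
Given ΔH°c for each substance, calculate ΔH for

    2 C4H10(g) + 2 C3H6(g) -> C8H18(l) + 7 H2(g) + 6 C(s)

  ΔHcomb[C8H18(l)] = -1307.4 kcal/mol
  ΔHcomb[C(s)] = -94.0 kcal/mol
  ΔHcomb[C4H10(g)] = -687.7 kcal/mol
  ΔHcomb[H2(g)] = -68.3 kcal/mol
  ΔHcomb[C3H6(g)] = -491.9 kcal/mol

Using ΔH = Σ nΔHc°(reactants) − Σ nΔHc°(products):
= [2·(-687.7) + 2·(-491.9)] − [1·(-1307.4) + 7·(-68.3) + 6·(-94.0)]
= -9.7 kcal/mol

ΔH = -9.7 kcal/mol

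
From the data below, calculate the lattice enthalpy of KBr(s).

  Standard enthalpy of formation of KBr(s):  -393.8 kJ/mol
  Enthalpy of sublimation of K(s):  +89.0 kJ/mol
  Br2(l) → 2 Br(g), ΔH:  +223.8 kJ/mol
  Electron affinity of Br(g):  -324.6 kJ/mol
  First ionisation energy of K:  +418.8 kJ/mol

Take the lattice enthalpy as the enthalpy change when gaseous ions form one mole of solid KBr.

U = -688.9 kJ/mol

ΔHf° = 1·ΔHsub + 1·(ΣIE) + 1/2·D(Br2) + 1·EA + U
-393.8 = 1·(+89.0) + 1·(+418.8) + 1/2·(+223.8) + 1·(-324.6) + U
U = -393.8 − (+295.1) = -688.9 kJ/mol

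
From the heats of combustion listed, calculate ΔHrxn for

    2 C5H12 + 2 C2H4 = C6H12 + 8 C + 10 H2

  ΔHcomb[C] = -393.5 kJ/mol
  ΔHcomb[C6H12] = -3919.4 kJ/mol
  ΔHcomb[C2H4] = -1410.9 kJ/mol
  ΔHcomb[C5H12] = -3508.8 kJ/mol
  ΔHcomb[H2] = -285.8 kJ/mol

ΔHrxn = 86.0 kJ/mol

With combustion enthalpies, reactants minus products:
= [2·(-3508.8) + 2·(-1410.9)] − [1·(-3919.4) + 8·(-393.5) + 10·(-285.8)]
= 86.0 kJ/mol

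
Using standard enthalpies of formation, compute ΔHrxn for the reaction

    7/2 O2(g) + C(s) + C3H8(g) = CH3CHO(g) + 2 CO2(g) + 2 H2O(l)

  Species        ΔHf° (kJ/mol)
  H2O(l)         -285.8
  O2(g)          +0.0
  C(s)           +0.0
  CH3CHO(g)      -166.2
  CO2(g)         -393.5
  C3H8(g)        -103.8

ΔH°rxn = Σ nΔHf°(products) − Σ nΔHf°(reactants).
Products: 1·(-166.2) + 2·(-393.5) + 2·(-285.8) = -1524.8
Reactants: 7/2·(+0.0) + 1·(+0.0) + 1·(-103.8) = -103.8
ΔHrxn = (-1524.8) − (-103.8) = -1421.0 kJ/mol

ΔHrxn = -1421.0 kJ/mol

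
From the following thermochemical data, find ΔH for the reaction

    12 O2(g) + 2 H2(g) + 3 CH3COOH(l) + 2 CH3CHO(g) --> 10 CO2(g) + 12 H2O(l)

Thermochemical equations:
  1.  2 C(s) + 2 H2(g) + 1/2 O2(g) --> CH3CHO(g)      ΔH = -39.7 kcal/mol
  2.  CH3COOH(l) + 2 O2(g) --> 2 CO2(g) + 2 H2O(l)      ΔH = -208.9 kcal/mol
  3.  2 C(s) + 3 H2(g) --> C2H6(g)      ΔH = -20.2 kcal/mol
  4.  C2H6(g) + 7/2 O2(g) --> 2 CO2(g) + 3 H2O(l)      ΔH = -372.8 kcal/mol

ΔH = -1333.3 kcal/mol

eq. 1 reversed and × 2 (reverse to put CH3CHO(g) on the reactant side; ×2 to match 2 CH3CHO(g) in the target): (-2)·(-39.7) = +79.4 kcal/mol
eq. 2 × 3 (×3 to match 3 CH3COOH(l) in the target): (3)·(-208.9) = -626.7 kcal/mol
eq. 3 × 2: (2)·(-20.2) = -40.4 kcal/mol
eq. 4 × 2: (2)·(-372.8) = -745.6 kcal/mol
Since enthalpy is a state function, ΔH = (-2)·(-39.7) + (3)·(-208.9) + (2)·(-20.2) + (2)·(-372.8) = -1333.3 kcal/mol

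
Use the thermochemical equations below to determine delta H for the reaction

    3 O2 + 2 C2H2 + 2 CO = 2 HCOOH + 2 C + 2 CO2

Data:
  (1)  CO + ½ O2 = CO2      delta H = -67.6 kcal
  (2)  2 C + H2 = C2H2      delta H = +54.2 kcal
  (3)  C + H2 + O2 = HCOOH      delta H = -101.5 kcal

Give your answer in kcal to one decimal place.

delta H = -446.6 kcal

(1) × 2 (scale by 2 for the 2 CO): (2)·(-67.6) = -135.2 kcal
(2) reversed and × 2 (reverse to put C2H2 on the reactant side; ×2 to match 2 C2H2 in the target): (-2)·(+54.2) = -108.4 kcal
(3) × 2 (scale by 2 for the 2 HCOOH): (2)·(-101.5) = -203.0 kcal
Summing the manipulated equations, delta H = (-135.2) + (-108.4) + (-203.0) = -446.6 kcal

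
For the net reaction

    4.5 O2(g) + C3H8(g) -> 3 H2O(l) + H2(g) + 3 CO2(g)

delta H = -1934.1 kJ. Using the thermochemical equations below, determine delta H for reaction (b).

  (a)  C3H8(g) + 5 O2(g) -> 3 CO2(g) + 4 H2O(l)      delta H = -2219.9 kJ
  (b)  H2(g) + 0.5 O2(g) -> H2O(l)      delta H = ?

(a) as written (C3H8(g) already on the reactant side): -2219.9 kJ
(b) reversed (reverse to put H2(g) on the product side): contributes −x
-1934.1 = (-2219.9) − x
x = (-1934.1 − (-2219.9)) / (-1) = -285.8 kJ

delta H = -285.8 kJ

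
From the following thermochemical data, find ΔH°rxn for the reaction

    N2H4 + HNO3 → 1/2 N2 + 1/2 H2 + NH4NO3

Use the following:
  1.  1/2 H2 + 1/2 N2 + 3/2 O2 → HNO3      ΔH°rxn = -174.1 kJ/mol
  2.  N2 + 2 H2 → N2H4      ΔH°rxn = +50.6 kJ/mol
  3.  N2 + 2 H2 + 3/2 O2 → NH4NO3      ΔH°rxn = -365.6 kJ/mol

eq. 1 reversed: +174.1 kJ/mol
eq. 2 reversed: -50.6 kJ/mol
eq. 3 as written: -365.6 kJ/mol
Combining the equations, ΔH°rxn = (+174.1) + (-50.6) + (-365.6) = -242.1 kJ/mol

ΔH°rxn = -242.1 kJ/mol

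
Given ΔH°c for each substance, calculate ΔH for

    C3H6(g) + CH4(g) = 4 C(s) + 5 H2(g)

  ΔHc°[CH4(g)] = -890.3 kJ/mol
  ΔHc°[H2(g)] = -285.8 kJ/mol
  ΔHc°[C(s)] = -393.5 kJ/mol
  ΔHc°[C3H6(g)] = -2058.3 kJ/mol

ΔH = 54.4 kJ/mol

Using ΔH = Σ nΔHc°(reactants) − Σ nΔHc°(products):
= [1·(-2058.3) + 1·(-890.3)] − [4·(-393.5) + 5·(-285.8)]
= 54.4 kJ/mol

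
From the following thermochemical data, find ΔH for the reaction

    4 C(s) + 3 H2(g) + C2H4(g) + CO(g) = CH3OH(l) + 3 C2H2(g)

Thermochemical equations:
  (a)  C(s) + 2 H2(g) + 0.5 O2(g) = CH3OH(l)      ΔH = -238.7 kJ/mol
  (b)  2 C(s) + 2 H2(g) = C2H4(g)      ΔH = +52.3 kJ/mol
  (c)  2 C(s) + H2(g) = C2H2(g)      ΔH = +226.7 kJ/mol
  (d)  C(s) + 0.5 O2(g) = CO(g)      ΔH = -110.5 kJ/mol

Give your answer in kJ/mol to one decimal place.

ΔH = 499.6 kJ/mol

(a) as written (CH3OH(l) already on the product side): -238.7 kJ/mol
(b) reversed (C2H4(g) must end up as a reactant): -52.3 kJ/mol
(c) × 3 (×3 to match 3 C2H2(g) in the target): (3)·(+226.7) = +680.1 kJ/mol
(d) reversed (reverse to put CO(g) on the reactant side): +110.5 kJ/mol
By Hess's law, ΔH = (-238.7) + (-52.3) + (+680.1) + (+110.5) = 499.6 kJ/mol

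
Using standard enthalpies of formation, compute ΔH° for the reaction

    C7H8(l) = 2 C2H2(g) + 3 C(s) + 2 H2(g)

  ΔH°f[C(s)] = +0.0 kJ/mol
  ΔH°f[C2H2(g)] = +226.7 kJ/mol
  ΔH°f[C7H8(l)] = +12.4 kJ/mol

ΔH° = 441.0 kJ/mol

Products: 2·(+226.7) + 3·(+0.0) + 2·(+0.0) = +453.4
Reactants: 1·(+12.4) = +12.4
ΔH° = (+453.4) − (+12.4) = 441.0 kJ/mol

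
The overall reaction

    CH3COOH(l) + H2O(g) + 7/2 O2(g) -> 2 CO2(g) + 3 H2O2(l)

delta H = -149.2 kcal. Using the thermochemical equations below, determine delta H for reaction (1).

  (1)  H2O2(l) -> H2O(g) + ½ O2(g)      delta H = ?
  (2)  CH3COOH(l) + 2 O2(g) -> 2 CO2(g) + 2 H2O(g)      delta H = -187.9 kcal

delta H = -12.9 kcal

(1) reversed and × 3: contributes −3·x
(2) as written: -187.9 kcal
-149.2 = (-187.9) − 3·x
x = (-149.2 − (-187.9)) / (-3) = -12.9 kcal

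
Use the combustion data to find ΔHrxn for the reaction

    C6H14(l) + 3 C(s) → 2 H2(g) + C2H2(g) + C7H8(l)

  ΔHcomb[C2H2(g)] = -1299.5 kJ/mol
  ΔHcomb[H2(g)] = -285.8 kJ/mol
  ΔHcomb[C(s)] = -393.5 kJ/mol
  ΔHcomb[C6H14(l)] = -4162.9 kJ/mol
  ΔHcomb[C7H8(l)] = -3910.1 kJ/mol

With combustion enthalpies, reactants minus products:
= [1·(-4162.9) + 3·(-393.5)] − [2·(-285.8) + 1·(-1299.5) + 1·(-3910.1)]
= 437.8 kJ/mol

ΔHrxn = 437.8 kJ/mol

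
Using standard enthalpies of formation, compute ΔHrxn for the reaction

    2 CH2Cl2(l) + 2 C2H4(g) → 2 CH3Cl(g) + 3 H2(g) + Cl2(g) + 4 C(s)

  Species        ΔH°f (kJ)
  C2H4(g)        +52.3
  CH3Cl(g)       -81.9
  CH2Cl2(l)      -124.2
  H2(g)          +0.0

ΔH°rxn = Σ nΔHf°(products) − Σ nΔHf°(reactants).
Products: 2·(-81.9) + 3·(+0.0) + 1·(+0.0) + 4·(+0.0) = -163.8
Reactants: 2·(-124.2) + 2·(+52.3) = -143.8
ΔHrxn = (-163.8) − (-143.8) = -20.0 kJ

ΔHrxn = -20.0 kJ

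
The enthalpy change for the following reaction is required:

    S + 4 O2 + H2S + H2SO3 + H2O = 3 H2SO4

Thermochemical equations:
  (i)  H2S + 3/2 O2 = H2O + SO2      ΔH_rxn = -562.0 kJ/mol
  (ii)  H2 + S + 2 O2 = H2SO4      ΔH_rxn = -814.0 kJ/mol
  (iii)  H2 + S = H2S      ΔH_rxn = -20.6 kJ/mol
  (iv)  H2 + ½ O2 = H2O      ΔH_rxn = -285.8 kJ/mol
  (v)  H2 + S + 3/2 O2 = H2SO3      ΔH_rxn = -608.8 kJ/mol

ΔH_rxn = -1526.8 kJ/mol

(i): not needed.
(ii) × 3: (3)·(-814.0) = -2442.0 kJ/mol
(iii) reversed: +20.6 kJ/mol
(iv) reversed: +285.8 kJ/mol
(v) reversed: +608.8 kJ/mol
Summing the manipulated equations, ΔH_rxn = (3)·(-814.0) + (-1)·(-20.6) + (-1)·(-285.8) + (-1)·(-608.8) = -1526.8 kJ/mol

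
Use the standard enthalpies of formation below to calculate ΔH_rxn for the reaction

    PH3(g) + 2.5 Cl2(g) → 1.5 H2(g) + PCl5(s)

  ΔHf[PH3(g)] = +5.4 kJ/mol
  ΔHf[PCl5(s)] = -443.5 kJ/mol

ΔH_rxn = -448.9 kJ/mol

Products: 3/2·(+0.0) + 1·(-443.5) = -443.5
Reactants: 1·(+5.4) + 5/2·(+0.0) = +5.4
ΔH_rxn = (-443.5) − (+5.4) = -448.9 kJ/mol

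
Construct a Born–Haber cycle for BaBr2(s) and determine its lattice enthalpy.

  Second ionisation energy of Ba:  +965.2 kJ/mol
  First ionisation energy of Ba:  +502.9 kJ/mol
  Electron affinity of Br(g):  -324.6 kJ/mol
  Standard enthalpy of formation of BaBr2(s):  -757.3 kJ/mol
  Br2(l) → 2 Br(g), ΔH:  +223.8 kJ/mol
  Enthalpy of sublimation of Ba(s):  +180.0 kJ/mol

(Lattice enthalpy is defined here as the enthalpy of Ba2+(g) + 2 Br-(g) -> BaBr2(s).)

U = -1980.0 kJ/mol

ΔHf° = 1·ΔHsub + 1·(ΣIE) + 1·D(Br2) + 2·EA + U
-757.3 = 1·(+180.0) + 1·(+1468.1) + 1·(+223.8) + 2·(-324.6) + U
U = -757.3 − (+1222.7) = -1980.0 kJ/mol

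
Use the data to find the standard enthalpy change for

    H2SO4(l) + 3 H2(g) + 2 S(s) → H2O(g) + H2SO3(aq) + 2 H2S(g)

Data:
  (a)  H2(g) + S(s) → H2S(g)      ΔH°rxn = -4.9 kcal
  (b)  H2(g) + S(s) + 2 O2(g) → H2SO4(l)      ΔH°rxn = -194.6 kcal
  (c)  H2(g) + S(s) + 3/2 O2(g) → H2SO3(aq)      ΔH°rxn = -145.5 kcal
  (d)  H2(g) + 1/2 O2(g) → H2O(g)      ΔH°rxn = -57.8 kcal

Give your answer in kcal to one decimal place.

(a) × 2: (2)·(-4.9) = -9.8 kcal
(b) reversed: +194.6 kcal
(c) as written: -145.5 kcal
(d) as written: -57.8 kcal
ΔH°rxn = (-9.8) + (+194.6) + (-145.5) + (-57.8) = -18.5 kcal

ΔH°rxn = -18.5 kcal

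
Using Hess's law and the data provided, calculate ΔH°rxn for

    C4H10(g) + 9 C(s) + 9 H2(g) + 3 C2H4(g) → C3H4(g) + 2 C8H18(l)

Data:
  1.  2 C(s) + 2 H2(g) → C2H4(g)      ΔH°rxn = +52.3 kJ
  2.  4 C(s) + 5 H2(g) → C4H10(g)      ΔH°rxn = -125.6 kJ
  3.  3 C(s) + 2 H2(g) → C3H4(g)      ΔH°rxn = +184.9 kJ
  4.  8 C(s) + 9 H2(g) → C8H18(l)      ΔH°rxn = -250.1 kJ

eq. 1 reversed and × 3: (-3)·(+52.3) = -156.9 kJ
eq. 2 reversed: +125.6 kJ
eq. 3 as written: +184.9 kJ
eq. 4 × 2: (2)·(-250.1) = -500.2 kJ
By Hess's law, ΔH°rxn = (-3)·(+52.3) + (-1)·(-125.6) + (1)·(+184.9) + (2)·(-250.1) = -346.6 kJ

ΔH°rxn = -346.6 kJ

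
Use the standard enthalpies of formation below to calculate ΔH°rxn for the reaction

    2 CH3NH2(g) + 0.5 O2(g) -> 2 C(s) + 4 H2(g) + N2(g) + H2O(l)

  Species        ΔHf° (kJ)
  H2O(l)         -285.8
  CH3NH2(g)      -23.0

Products: 2·(+0.0) + 4·(+0.0) + 1·(+0.0) + 1·(-285.8) = -285.8
Reactants: 2·(-23.0) + 1/2·(+0.0) = -46.0
ΔH°rxn = (-285.8) − (-46.0) = -239.8 kJ

ΔH°rxn = -239.8 kJ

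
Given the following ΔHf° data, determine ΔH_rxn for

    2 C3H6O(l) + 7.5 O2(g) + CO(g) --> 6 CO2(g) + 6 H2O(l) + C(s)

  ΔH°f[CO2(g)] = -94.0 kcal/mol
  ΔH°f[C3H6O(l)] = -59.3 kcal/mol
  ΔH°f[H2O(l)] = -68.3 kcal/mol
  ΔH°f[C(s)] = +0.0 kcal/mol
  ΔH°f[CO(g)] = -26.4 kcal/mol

ΔH_rxn = -828.8 kcal/mol

Products: 6·(-94.0) + 6·(-68.3) + 1·(+0.0) = -973.8
Reactants: 2·(-59.3) + 15/2·(+0.0) + 1·(-26.4) = -145.0
ΔH_rxn = (-973.8) − (-145.0) = -828.8 kcal/mol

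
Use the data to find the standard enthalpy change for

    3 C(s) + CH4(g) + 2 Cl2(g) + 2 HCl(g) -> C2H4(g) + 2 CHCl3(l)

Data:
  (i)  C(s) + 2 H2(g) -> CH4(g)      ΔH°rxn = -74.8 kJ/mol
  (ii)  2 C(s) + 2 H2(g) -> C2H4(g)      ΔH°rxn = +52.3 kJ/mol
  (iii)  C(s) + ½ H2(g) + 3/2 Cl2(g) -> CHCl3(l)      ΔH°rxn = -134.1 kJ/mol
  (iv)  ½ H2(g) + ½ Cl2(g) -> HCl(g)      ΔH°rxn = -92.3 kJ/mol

(i) reversed: +74.8 kJ/mol
(ii) as written: +52.3 kJ/mol
(iii) × 2: (2)·(-134.1) = -268.2 kJ/mol
(iv) reversed and × 2: (-2)·(-92.3) = +184.6 kJ/mol
By Hess's law, ΔH°rxn = (-1)·(-74.8) + (1)·(+52.3) + (2)·(-134.1) + (-2)·(-92.3) = 43.5 kJ/mol

ΔH°rxn = 43.5 kJ/mol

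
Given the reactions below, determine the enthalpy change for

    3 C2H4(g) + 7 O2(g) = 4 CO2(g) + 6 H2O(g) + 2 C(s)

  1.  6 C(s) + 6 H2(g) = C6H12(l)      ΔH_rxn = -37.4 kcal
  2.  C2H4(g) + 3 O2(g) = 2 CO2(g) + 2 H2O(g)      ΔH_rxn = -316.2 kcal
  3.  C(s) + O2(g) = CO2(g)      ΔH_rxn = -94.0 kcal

ΔH_rxn = -760.6 kcal

eq. 1: not needed (H2(g) appears nowhere else).
eq. 2 × 3 (×3 to match 3 C2H4(g) in the target): (3)·(-316.2) = -948.6 kcal
eq. 3 reversed and × 2: (-2)·(-94.0) = +188.0 kcal
By Hess's law, ΔH_rxn = (3)·(-316.2) + (-2)·(-94.0) = -760.6 kcal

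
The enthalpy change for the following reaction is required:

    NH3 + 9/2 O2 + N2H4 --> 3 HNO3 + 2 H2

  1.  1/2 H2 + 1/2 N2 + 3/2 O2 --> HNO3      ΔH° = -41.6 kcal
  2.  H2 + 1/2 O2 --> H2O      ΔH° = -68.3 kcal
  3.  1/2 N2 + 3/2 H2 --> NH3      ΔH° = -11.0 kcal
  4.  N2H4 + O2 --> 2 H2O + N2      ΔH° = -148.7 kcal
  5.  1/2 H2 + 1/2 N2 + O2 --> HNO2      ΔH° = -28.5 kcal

eq. 1 × 3 (scale by 3 for the 3 HNO3): (3)·(-41.6) = -124.8 kcal
eq. 2 reversed and × 2: (-2)·(-68.3) = +136.6 kcal
eq. 3 reversed (NH3 must end up as a reactant): +11.0 kcal
eq. 4 as written (N2H4 already on the reactant side): -148.7 kcal
eq. 5: not needed (HNO2 appears nowhere else).
ΔH° = (3)·(-41.6) + (-2)·(-68.3) + (-1)·(-11.0) + (1)·(-148.7) = -125.9 kcal

ΔH° = -125.9 kcal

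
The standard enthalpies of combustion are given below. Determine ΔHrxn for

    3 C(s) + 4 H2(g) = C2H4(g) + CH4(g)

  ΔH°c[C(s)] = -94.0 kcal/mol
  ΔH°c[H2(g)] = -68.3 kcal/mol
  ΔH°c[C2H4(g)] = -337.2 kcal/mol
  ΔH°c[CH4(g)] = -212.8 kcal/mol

ΔHrxn = -5.2 kcal/mol

With combustion enthalpies, reactants minus products:
= [3·(-94.0) + 4·(-68.3)] − [1·(-337.2) + 1·(-212.8)]
= -5.2 kcal/mol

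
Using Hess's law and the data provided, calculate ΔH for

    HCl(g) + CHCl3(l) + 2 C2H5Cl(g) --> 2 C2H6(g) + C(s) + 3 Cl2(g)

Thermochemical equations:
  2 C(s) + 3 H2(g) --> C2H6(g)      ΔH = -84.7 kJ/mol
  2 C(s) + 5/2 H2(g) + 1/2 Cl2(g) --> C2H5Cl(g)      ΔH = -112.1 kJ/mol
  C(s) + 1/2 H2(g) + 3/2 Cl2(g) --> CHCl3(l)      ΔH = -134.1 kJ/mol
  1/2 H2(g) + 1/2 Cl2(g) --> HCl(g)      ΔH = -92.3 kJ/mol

equation 1 × 2: (2)·(-84.7) = -169.4 kJ/mol
equation 2 reversed and × 2: (-2)·(-112.1) = +224.2 kJ/mol
equation 3 reversed: +134.1 kJ/mol
equation 4 reversed: +92.3 kJ/mol
Combining the equations, ΔH = (-169.4) + (+224.2) + (+134.1) + (+92.3) = 281.2 kJ/mol

ΔH = 281.2 kJ/mol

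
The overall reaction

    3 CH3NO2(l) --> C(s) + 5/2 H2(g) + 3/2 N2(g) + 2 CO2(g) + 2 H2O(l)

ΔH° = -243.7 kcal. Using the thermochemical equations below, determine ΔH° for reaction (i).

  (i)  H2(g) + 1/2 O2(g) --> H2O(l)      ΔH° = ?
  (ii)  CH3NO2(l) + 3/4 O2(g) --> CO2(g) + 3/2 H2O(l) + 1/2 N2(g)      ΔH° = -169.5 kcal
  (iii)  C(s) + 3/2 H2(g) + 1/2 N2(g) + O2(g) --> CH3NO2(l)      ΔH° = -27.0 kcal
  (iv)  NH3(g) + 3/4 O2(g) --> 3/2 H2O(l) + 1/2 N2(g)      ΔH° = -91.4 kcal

ΔH° = -68.3 kcal

(i) reversed: contributes −x
(ii) × 2 (scale by 2 for the 2 CO2(g)): (2)·(-169.5) = -339.0 kcal
(iii) reversed (C(s) must end up as a product): +27.0 kcal
(iv): not needed (NH3(g) appears nowhere else).
-243.7 = (-339.0) + (+27.0) − x
x = (-243.7 − (-312.0)) / (-1) = -68.3 kcal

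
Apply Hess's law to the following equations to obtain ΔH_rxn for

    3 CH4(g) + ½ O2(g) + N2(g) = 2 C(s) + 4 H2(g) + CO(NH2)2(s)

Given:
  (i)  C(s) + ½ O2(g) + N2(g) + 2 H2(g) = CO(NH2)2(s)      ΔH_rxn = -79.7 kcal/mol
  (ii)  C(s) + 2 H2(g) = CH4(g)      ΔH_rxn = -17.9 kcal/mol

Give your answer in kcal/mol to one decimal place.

(i) as written (CO(NH2)2(s) already on the product side): -79.7 kcal/mol
(ii) reversed and × 3 (CH4(g) must end up as a reactant; scale by 3 for the 3 CH4(g)): (-3)·(-17.9) = +53.7 kcal/mol
Since enthalpy is a state function, ΔH_rxn = (1)·(-79.7) + (-3)·(-17.9) = -26.0 kcal/mol

ΔH_rxn = -26.0 kcal/mol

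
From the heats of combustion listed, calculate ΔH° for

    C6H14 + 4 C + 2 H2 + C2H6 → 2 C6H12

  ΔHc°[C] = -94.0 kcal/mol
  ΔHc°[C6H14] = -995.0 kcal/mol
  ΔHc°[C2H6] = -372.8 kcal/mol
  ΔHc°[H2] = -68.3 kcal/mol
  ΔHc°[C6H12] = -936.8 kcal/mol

With combustion enthalpies, reactants minus products:
= [1·(-995.0) + 4·(-94.0) + 2·(-68.3) + 1·(-372.8)] − [2·(-936.8)]
= -6.8 kcal/mol

ΔH° = -6.8 kcal/mol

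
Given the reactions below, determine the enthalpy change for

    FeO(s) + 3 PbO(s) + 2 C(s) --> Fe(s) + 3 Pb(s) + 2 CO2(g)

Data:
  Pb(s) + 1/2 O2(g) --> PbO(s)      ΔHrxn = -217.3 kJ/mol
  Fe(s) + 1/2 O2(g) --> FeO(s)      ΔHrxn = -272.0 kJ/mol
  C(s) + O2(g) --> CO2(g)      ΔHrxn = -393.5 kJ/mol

equation 1 reversed and × 3 (reverse to put PbO(s) on the reactant side; ×3 to match 3 PbO(s) in the target): (-3)·(-217.3) = +651.9 kJ/mol
equation 2 reversed (FeO(s) must end up as a reactant): +272.0 kJ/mol
equation 3 × 2 (×2 to match 2 CO2(g) in the target): (2)·(-393.5) = -787.0 kJ/mol
Since enthalpy is a state function, ΔHrxn = (+651.9) + (+272.0) + (-787.0) = 136.9 kJ/mol

ΔHrxn = 136.9 kJ/mol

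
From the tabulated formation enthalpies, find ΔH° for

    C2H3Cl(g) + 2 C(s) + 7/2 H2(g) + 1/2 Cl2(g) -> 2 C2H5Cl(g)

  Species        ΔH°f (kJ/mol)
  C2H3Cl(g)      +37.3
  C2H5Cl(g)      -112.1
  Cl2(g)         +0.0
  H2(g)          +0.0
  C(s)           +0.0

Products: 2·(-112.1) = -224.2
Reactants: 1·(+37.3) + 2·(+0.0) + 7/2·(+0.0) + 1/2·(+0.0) = +37.3
ΔH° = (-224.2) − (+37.3) = -261.5 kJ/mol

ΔH° = -261.5 kJ/mol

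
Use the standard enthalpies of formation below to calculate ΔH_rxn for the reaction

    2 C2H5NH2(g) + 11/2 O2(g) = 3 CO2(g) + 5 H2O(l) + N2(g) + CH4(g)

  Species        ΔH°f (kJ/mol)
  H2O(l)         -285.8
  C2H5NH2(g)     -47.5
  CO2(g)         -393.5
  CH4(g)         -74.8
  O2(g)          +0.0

ΔH°rxn = Σ nΔHf°(products) − Σ nΔHf°(reactants).
Products: 3·(-393.5) + 5·(-285.8) + 1·(+0.0) + 1·(-74.8) = -2684.3
Reactants: 2·(-47.5) + 11/2·(+0.0) = -95.0
ΔH_rxn = (-2684.3) − (-95.0) = -2589.3 kJ/mol

ΔH_rxn = -2589.3 kJ/mol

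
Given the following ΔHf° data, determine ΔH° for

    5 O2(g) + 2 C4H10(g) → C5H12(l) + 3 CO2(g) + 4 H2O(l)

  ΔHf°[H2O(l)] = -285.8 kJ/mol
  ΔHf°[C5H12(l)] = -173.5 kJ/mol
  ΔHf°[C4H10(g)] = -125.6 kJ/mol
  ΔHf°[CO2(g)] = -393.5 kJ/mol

ΔH° = -2246.0 kJ/mol

ΔH°rxn = Σ nΔHf°(products) − Σ nΔHf°(reactants).
Products: 1·(-173.5) + 3·(-393.5) + 4·(-285.8) = -2497.2
Reactants: 5·(+0.0) + 2·(-125.6) = -251.2
ΔH° = (-2497.2) − (-251.2) = -2246.0 kJ/mol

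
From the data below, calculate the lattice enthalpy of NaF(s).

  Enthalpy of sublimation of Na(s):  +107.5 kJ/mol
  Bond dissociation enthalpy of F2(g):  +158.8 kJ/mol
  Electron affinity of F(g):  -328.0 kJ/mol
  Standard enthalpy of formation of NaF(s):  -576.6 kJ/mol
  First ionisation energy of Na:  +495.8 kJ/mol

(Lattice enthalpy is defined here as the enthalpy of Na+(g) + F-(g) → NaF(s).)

ΔHf° = 1·ΔHsub + 1·(ΣIE) + 1/2·D(F2) + 1·EA + U
-576.6 = 1·(+107.5) + 1·(+495.8) + 1/2·(+158.8) + 1·(-328.0) + U
U = -576.6 − (+354.7) = -931.3 kJ/mol

U = -931.3 kJ/mol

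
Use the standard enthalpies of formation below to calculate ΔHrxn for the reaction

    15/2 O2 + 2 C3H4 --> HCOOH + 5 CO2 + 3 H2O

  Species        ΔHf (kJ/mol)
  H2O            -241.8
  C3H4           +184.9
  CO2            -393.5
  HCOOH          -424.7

ΔHrxn = -3487.4 kJ/mol

ΔH°rxn = Σ nΔHf°(products) − Σ nΔHf°(reactants).
Products: 1·(-424.7) + 5·(-393.5) + 3·(-241.8) = -3117.6
Reactants: 15/2·(+0.0) + 2·(+184.9) = +369.8
ΔHrxn = (-3117.6) − (+369.8) = -3487.4 kJ/mol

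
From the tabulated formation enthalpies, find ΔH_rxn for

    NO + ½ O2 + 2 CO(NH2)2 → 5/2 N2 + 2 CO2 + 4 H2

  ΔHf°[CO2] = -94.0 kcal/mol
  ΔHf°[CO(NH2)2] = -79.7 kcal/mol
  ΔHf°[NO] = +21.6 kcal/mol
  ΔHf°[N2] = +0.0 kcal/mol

Products: 5/2·(+0.0) + 2·(-94.0) + 4·(+0.0) = -188.0
Reactants: 1·(+21.6) + 1/2·(+0.0) + 2·(-79.7) = -137.8
ΔH_rxn = (-188.0) − (-137.8) = -50.2 kcal/mol

ΔH_rxn = -50.2 kcal/mol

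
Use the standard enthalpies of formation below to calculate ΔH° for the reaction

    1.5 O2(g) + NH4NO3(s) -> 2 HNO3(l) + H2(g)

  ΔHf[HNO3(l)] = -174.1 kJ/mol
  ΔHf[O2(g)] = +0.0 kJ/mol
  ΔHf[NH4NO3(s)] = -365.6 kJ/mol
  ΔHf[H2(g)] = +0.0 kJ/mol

ΔH° = 17.4 kJ/mol

Products: 2·(-174.1) + 1·(+0.0) = -348.2
Reactants: 3/2·(+0.0) + 1·(-365.6) = -365.6
ΔH° = (-348.2) − (-365.6) = 17.4 kJ/mol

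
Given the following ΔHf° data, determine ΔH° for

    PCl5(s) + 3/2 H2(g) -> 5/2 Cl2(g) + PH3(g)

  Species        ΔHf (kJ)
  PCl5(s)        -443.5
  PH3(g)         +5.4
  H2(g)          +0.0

ΔH° = 448.9 kJ

ΔH°rxn = Σ nΔHf°(products) − Σ nΔHf°(reactants).
Products: 5/2·(+0.0) + 1·(+5.4) = +5.4
Reactants: 1·(-443.5) + 3/2·(+0.0) = -443.5
ΔH° = (+5.4) − (-443.5) = 448.9 kJ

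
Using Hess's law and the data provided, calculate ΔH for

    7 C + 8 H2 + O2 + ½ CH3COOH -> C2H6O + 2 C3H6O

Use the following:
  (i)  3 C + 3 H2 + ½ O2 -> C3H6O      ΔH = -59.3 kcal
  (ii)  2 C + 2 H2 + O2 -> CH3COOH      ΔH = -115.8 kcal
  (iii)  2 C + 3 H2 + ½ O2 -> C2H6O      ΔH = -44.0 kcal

ΔH = -104.7 kcal

(i) × 2 (scale by 2 for the 2 C3H6O): (2)·(-59.3) = -118.6 kcal
(ii) reversed and × 1/2 (CH3COOH must end up as a reactant; scale by 1/2 for the 1/2 CH3COOH): (-1/2)·(-115.8) = +57.9 kcal
(iii) as written (C2H6O already on the product side): -44.0 kcal
Summing the manipulated equations, ΔH = (-118.6) + (+57.9) + (-44.0) = -104.7 kcal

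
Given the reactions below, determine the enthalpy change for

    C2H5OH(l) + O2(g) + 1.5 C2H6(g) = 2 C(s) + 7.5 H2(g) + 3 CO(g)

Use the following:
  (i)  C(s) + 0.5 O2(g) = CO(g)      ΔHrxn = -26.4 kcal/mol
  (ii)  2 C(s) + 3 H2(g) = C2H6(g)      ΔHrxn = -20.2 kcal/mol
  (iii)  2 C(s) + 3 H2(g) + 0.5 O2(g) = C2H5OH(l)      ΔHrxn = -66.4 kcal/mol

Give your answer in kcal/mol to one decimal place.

(i) × 3: (3)·(-26.4) = -79.2 kcal/mol
(ii) reversed and × 3/2: (-3/2)·(-20.2) = +30.3 kcal/mol
(iii) reversed: +66.4 kcal/mol
By Hess's law, ΔHrxn = (-79.2) + (+30.3) + (+66.4) = 17.5 kcal/mol

ΔHrxn = 17.5 kcal/mol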